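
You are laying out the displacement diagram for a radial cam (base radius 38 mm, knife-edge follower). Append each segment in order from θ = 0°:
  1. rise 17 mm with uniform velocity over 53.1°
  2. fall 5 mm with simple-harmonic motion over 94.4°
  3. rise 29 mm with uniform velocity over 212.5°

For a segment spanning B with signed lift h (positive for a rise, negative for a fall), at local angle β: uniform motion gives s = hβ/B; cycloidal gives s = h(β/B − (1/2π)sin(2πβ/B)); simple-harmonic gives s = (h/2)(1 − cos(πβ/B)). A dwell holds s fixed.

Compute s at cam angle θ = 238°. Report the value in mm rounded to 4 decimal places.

seg 1 [0°–53.1°] uniform, h=17: full span → s += 17 → s = 17.0000
seg 2 [53.1°–147.5°] simple-harmonic, h=-5: full span → s += -5 → s = 12.0000
seg 3 [147.5°–360°] uniform, h=29: θ=238° here. β=90.5, B=212.5. 29·90.5/212.5 = 12.3506 → s = 24.3506

24.3506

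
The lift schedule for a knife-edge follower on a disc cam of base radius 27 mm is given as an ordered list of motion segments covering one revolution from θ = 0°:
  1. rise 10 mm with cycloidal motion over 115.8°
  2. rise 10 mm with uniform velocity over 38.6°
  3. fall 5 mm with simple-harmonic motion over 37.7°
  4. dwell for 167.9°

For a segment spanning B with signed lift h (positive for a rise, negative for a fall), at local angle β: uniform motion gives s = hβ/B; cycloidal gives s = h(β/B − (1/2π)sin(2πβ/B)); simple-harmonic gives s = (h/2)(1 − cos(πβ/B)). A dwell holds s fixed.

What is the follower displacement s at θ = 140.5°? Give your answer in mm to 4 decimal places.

seg 1 [0°–115.8°] cycloidal, h=10: full span → s += 10 → s = 10.0000
seg 2 [115.8°–154.4°] uniform, h=10: θ=140.5° here. β=24.7, B=38.6. 10·24.7/38.6 = 6.3990 → s = 16.3990

16.3990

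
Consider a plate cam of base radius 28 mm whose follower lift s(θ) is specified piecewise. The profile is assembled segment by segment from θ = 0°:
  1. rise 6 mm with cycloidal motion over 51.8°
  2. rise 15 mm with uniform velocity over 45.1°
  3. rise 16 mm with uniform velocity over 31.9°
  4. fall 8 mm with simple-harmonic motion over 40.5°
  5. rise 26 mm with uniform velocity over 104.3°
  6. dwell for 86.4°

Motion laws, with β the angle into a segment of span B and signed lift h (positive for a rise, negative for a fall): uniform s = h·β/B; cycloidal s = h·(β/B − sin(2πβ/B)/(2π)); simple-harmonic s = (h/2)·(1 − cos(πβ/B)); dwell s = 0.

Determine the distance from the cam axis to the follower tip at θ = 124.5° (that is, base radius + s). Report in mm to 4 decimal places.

seg 1 [0°–51.8°] cycloidal, h=6: full span → s += 6 → s = 6.0000
seg 2 [51.8°–96.9°] uniform, h=15: full span → s += 15 → s = 21.0000
seg 3 [96.9°–128.8°] uniform, h=16: θ=124.5° here. β=27.6, B=31.9. 16·27.6/31.9 = 13.8433 → s = 34.8433
radial distance = base radius + s = 28 + 34.8433 = 62.8433

62.8433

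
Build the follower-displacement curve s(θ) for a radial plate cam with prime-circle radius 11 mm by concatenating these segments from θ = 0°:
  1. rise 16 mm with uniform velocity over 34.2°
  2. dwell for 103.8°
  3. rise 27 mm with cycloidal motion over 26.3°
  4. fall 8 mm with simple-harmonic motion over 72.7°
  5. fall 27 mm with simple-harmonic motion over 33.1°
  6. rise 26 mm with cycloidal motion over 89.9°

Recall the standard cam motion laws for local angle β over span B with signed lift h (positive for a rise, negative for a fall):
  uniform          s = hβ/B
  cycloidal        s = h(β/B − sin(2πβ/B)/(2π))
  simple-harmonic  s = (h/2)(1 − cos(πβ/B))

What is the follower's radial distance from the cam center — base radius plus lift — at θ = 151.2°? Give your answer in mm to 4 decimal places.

seg 1 [0°–34.2°] uniform, h=16: full span → s += 16 → s = 16.0000
seg 2 [34.2°–138°] dwell: s stays 16.0000
seg 3 [138°–164.3°] cycloidal, h=27: θ=151.2° here. β=13.2, B=26.3. 27·(0.5019 − sin(2π·0.5019)/(2π)) = 13.6027 → s = 29.6027
radial distance = base radius + s = 11 + 29.6027 = 40.6027

40.6027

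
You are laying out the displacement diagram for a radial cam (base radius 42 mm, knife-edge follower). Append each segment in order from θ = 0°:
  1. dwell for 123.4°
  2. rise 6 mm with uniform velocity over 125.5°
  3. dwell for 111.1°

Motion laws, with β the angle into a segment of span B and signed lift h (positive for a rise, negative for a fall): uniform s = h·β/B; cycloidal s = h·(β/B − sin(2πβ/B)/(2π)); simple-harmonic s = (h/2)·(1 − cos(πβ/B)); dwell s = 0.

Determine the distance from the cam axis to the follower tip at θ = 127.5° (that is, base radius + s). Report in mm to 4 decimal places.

seg 1 [0°–123.4°] dwell: s stays 0.0000
seg 2 [123.4°–248.9°] uniform, h=6: θ=127.5° here. β=4.1, B=125.5. 6·4.1/125.5 = 0.1960 → s = 0.1960
radial distance = base radius + s = 42 + 0.1960 = 42.1960

42.1960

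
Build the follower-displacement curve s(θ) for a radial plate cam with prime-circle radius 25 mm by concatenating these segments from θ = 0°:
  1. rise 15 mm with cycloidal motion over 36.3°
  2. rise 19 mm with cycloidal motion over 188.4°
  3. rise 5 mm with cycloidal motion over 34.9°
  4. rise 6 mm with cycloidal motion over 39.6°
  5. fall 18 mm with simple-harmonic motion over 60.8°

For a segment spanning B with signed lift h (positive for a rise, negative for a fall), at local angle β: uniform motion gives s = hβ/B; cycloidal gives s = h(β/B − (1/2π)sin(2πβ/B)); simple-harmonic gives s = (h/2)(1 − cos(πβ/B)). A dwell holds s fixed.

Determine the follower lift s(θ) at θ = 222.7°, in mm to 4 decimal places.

seg 1 [0°–36.3°] cycloidal, h=15: full span → s += 15 → s = 15.0000
seg 2 [36.3°–224.7°] cycloidal, h=19: θ=222.7° here. β=186.4, B=188.4. 19·(0.9894 − sin(2π·0.9894)/(2π)) = 18.9999 → s = 33.9999

33.9999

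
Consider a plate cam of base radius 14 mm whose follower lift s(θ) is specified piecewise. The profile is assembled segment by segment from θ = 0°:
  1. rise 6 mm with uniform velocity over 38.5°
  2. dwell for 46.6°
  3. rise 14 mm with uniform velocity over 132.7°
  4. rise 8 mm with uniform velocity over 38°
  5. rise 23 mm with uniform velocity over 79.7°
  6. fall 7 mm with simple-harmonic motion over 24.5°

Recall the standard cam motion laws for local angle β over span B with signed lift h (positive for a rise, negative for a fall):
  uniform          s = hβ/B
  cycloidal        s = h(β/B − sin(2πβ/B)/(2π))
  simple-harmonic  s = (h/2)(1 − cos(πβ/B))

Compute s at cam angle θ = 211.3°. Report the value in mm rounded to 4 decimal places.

seg 1 [0°–38.5°] uniform, h=6: full span → s += 6 → s = 6.0000
seg 2 [38.5°–85.1°] dwell: s stays 6.0000
seg 3 [85.1°–217.8°] uniform, h=14: θ=211.3° here. β=126.2, B=132.7. 14·126.2/132.7 = 13.3142 → s = 19.3142

19.3142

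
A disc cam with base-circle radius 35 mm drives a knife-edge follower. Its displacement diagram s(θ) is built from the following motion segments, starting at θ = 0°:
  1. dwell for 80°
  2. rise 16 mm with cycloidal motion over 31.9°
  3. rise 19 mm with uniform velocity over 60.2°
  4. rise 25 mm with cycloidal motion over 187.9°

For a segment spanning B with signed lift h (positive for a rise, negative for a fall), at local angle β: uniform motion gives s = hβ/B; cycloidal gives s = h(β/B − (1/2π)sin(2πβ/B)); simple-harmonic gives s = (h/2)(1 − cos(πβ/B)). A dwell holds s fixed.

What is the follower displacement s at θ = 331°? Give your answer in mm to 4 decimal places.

seg 1 [0°–80°] dwell: s stays 0.0000
seg 2 [80°–111.9°] cycloidal, h=16: full span → s += 16 → s = 16.0000
seg 3 [111.9°–172.1°] uniform, h=19: full span → s += 19 → s = 35.0000
seg 4 [172.1°–360°] cycloidal, h=25: θ=331° here. β=158.9, B=187.9. 25·(0.8457 − sin(2π·0.8457)/(2π)) = 24.4231 → s = 59.4231

59.4231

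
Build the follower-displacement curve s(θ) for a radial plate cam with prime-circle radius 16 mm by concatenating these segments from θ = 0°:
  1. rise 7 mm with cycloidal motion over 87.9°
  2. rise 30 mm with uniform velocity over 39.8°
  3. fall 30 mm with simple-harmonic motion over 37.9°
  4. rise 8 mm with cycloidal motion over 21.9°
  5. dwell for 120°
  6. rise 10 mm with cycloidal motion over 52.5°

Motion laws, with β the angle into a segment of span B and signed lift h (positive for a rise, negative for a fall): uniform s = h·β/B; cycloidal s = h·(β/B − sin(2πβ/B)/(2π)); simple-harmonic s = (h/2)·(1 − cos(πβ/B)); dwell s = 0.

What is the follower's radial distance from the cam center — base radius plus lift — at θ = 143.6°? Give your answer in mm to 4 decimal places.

seg 1 [0°–87.9°] cycloidal, h=7: full span → s += 7 → s = 7.0000
seg 2 [87.9°–127.7°] uniform, h=30: full span → s += 30 → s = 37.0000
seg 3 [127.7°–165.6°] simple-harmonic, h=-30: θ=143.6° here. β=15.9, B=37.9. -30/2·(1 − cos(π·0.4195)) = -11.2480 → s = 25.7520
radial distance = base radius + s = 16 + 25.7520 = 41.7520

41.7520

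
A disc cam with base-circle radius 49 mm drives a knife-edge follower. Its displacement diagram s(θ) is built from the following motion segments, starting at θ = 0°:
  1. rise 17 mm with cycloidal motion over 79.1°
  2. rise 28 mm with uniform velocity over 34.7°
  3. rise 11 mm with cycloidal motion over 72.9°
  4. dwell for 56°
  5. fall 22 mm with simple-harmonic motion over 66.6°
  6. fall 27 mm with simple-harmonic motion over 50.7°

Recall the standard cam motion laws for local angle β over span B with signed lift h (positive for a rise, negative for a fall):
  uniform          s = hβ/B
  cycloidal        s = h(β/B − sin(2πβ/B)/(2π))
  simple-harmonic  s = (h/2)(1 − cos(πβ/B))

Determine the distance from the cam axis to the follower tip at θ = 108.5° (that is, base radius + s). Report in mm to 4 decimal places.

seg 1 [0°–79.1°] cycloidal, h=17: full span → s += 17 → s = 17.0000
seg 2 [79.1°–113.8°] uniform, h=28: θ=108.5° here. β=29.4, B=34.7. 28·29.4/34.7 = 23.7233 → s = 40.7233
radial distance = base radius + s = 49 + 40.7233 = 89.7233

89.7233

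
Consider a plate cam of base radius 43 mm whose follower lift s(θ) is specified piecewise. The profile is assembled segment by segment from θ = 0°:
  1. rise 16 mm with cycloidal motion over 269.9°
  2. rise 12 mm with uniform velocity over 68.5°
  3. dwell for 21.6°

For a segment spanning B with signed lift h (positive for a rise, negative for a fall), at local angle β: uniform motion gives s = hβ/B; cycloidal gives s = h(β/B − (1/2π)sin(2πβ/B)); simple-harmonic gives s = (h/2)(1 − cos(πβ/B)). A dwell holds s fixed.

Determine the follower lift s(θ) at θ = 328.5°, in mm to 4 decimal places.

seg 1 [0°–269.9°] cycloidal, h=16: full span → s += 16 → s = 16.0000
seg 2 [269.9°–338.4°] uniform, h=12: θ=328.5° here. β=58.6, B=68.5. 12·58.6/68.5 = 10.2657 → s = 26.2657

26.2657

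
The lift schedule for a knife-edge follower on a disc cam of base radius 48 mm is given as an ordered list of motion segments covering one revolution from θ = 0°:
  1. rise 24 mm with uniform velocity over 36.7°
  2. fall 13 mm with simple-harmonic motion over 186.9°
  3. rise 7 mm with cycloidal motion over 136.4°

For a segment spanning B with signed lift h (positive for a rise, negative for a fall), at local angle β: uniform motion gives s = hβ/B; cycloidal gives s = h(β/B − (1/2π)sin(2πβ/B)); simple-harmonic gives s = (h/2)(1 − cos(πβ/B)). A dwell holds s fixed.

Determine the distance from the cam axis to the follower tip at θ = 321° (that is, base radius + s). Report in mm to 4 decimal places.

seg 1 [0°–36.7°] uniform, h=24: full span → s += 24 → s = 24.0000
seg 2 [36.7°–223.6°] simple-harmonic, h=-13: full span → s += -13 → s = 11.0000
seg 3 [223.6°–360°] cycloidal, h=7: θ=321° here. β=97.4, B=136.4. 7·(0.7141 − sin(2π·0.7141)/(2π)) = 6.0844 → s = 17.0844
radial distance = base radius + s = 48 + 17.0844 = 65.0844

65.0844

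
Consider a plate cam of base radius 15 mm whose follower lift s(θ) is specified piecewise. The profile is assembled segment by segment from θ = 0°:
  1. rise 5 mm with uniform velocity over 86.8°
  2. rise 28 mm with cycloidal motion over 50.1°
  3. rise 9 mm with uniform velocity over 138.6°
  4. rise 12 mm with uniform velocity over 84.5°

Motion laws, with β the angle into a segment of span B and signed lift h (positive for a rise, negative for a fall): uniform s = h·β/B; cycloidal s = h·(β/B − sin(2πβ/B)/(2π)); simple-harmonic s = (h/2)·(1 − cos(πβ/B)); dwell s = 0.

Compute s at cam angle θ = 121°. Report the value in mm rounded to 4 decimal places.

seg 1 [0°–86.8°] uniform, h=5: full span → s += 5 → s = 5.0000
seg 2 [86.8°–136.9°] cycloidal, h=28: θ=121° here. β=34.2, B=50.1. 28·(0.6826 − sin(2π·0.6826)/(2π)) = 23.1768 → s = 28.1768

28.1768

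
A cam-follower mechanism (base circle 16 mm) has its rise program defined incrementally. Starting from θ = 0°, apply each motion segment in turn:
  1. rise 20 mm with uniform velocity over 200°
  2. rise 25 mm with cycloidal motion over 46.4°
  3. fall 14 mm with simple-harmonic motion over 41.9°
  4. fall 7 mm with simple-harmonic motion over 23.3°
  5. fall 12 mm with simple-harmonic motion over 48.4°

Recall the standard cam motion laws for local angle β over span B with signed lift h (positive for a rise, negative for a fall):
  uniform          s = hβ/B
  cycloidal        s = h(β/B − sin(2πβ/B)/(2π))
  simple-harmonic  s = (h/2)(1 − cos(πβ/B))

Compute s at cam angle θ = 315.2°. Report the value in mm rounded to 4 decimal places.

seg 1 [0°–200°] uniform, h=20: full span → s += 20 → s = 20.0000
seg 2 [200°–246.4°] cycloidal, h=25: full span → s += 25 → s = 45.0000
seg 3 [246.4°–288.3°] simple-harmonic, h=-14: full span → s += -14 → s = 31.0000
seg 4 [288.3°–311.6°] simple-harmonic, h=-7: full span → s += -7 → s = 24.0000
seg 5 [311.6°–360°] simple-harmonic, h=-12: θ=315.2° here. β=3.6, B=48.4. -12/2·(1 − cos(π·0.0744)) = -0.1631 → s = 23.8369

23.8369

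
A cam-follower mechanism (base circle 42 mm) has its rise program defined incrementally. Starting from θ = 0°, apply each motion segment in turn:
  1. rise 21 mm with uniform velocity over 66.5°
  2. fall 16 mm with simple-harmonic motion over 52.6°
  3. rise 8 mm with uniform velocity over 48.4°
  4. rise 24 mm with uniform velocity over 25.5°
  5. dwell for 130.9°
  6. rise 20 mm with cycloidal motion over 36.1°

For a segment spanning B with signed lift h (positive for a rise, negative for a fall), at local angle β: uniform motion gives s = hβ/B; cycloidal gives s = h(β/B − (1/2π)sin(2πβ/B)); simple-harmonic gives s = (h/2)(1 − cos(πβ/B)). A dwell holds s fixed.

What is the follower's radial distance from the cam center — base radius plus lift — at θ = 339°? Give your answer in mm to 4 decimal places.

seg 1 [0°–66.5°] uniform, h=21: full span → s += 21 → s = 21.0000
seg 2 [66.5°–119.1°] simple-harmonic, h=-16: full span → s += -16 → s = 5.0000
seg 3 [119.1°–167.5°] uniform, h=8: full span → s += 8 → s = 13.0000
seg 4 [167.5°–193°] uniform, h=24: full span → s += 24 → s = 37.0000
seg 5 [193°–323.9°] dwell: s stays 37.0000
seg 6 [323.9°–360°] cycloidal, h=20: θ=339° here. β=15.1, B=36.1. 20·(0.4183 − sin(2π·0.4183)/(2π)) = 6.8022 → s = 43.8022
radial distance = base radius + s = 42 + 43.8022 = 85.8022

85.8022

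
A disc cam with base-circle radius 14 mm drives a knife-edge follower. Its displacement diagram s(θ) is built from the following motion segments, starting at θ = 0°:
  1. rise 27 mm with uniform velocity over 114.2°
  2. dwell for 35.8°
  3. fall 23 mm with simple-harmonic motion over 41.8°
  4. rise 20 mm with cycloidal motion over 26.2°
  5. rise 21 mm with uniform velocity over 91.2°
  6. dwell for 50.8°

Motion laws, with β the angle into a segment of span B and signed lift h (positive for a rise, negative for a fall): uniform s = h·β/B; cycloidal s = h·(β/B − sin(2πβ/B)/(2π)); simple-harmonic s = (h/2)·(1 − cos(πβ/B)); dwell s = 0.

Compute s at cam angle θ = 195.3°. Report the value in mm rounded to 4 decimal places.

seg 1 [0°–114.2°] uniform, h=27: full span → s += 27 → s = 27.0000
seg 2 [114.2°–150°] dwell: s stays 27.0000
seg 3 [150°–191.8°] simple-harmonic, h=-23: full span → s += -23 → s = 4.0000
seg 4 [191.8°–218°] cycloidal, h=20: θ=195.3° here. β=3.5, B=26.2. 20·(0.1336 − sin(2π·0.1336)/(2π)) = 0.3029 → s = 4.3029

4.3029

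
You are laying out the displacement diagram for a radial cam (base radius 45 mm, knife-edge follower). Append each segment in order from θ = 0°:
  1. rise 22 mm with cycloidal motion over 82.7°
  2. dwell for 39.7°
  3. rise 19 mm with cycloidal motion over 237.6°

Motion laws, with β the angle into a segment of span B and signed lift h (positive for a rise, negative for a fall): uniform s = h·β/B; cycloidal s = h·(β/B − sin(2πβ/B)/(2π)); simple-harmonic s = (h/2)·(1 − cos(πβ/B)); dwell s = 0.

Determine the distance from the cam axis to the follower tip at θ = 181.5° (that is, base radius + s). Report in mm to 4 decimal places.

seg 1 [0°–82.7°] cycloidal, h=22: full span → s += 22 → s = 22.0000
seg 2 [82.7°–122.4°] dwell: s stays 22.0000
seg 3 [122.4°–360°] cycloidal, h=19: θ=181.5° here. β=59.1, B=237.6. 19·(0.2487 − sin(2π·0.2487)/(2π)) = 1.7022 → s = 23.7022
radial distance = base radius + s = 45 + 23.7022 = 68.7022

68.7022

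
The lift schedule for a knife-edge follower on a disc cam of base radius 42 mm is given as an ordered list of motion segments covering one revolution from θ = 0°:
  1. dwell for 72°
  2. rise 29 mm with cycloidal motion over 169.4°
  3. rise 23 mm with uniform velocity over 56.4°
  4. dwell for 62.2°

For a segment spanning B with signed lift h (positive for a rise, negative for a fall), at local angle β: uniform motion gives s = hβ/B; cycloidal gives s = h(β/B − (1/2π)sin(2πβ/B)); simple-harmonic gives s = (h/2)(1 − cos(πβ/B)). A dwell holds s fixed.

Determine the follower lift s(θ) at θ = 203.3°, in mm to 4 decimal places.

seg 1 [0°–72°] dwell: s stays 0.0000
seg 2 [72°–241.4°] cycloidal, h=29: θ=203.3° here. β=131.3, B=169.4. 29·(0.7751 − sin(2π·0.7751)/(2π)) = 27.0358 → s = 27.0358

27.0358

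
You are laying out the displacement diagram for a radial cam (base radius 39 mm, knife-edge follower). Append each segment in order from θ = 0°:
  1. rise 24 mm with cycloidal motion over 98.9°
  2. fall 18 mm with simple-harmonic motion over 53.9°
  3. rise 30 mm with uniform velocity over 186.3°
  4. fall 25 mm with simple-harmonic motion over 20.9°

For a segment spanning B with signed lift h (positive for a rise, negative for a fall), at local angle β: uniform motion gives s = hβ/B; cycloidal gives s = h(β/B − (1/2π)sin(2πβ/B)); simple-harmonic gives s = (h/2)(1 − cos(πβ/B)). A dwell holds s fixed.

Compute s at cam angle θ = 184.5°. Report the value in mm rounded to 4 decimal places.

seg 1 [0°–98.9°] cycloidal, h=24: full span → s += 24 → s = 24.0000
seg 2 [98.9°–152.8°] simple-harmonic, h=-18: full span → s += -18 → s = 6.0000
seg 3 [152.8°–339.1°] uniform, h=30: θ=184.5° here. β=31.7, B=186.3. 30·31.7/186.3 = 5.1047 → s = 11.1047

11.1047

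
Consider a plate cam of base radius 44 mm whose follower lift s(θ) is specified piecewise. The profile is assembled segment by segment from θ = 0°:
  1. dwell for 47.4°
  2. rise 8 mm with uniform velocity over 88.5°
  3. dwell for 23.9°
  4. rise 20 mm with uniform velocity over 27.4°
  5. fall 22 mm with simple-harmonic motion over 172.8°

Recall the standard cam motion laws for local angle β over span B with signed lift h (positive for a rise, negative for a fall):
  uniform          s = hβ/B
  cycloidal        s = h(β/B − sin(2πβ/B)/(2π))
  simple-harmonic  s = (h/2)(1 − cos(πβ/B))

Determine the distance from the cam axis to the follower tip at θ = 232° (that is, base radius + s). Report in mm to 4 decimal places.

seg 1 [0°–47.4°] dwell: s stays 0.0000
seg 2 [47.4°–135.9°] uniform, h=8: full span → s += 8 → s = 8.0000
seg 3 [135.9°–159.8°] dwell: s stays 8.0000
seg 4 [159.8°–187.2°] uniform, h=20: full span → s += 20 → s = 28.0000
seg 5 [187.2°–360°] simple-harmonic, h=-22: θ=232° here. β=44.8, B=172.8. -22/2·(1 − cos(π·0.2593)) = -3.4513 → s = 24.5487
radial distance = base radius + s = 44 + 24.5487 = 68.5487

68.5487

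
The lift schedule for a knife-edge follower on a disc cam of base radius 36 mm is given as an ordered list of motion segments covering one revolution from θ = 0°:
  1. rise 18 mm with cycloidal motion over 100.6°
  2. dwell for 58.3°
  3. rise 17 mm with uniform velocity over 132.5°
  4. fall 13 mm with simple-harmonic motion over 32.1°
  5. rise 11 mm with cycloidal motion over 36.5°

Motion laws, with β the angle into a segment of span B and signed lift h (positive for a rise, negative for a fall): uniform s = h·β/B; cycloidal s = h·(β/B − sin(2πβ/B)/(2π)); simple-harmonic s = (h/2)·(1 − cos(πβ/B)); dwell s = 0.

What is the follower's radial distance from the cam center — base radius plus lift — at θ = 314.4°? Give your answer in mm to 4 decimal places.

seg 1 [0°–100.6°] cycloidal, h=18: full span → s += 18 → s = 18.0000
seg 2 [100.6°–158.9°] dwell: s stays 18.0000
seg 3 [158.9°–291.4°] uniform, h=17: full span → s += 17 → s = 35.0000
seg 4 [291.4°–323.5°] simple-harmonic, h=-13: θ=314.4° here. β=23, B=32.1. -13/2·(1 − cos(π·0.7165)) = -10.5881 → s = 24.4119
radial distance = base radius + s = 36 + 24.4119 = 60.4119

60.4119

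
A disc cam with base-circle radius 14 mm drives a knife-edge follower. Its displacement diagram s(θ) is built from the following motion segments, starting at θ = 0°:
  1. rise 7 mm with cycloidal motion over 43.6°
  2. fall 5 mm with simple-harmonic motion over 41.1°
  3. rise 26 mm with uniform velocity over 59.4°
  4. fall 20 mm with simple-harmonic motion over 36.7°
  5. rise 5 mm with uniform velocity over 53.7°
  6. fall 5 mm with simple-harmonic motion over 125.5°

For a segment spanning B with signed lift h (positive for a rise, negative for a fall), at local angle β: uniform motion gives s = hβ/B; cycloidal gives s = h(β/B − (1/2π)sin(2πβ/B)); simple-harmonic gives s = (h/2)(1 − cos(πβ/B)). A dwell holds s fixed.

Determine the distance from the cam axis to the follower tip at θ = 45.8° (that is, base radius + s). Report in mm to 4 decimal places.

seg 1 [0°–43.6°] cycloidal, h=7: full span → s += 7 → s = 7.0000
seg 2 [43.6°–84.7°] simple-harmonic, h=-5: θ=45.8° here. β=2.2, B=41.1. -5/2·(1 − cos(π·0.0535)) = -0.0353 → s = 6.9647
radial distance = base radius + s = 14 + 6.9647 = 20.9647

20.9647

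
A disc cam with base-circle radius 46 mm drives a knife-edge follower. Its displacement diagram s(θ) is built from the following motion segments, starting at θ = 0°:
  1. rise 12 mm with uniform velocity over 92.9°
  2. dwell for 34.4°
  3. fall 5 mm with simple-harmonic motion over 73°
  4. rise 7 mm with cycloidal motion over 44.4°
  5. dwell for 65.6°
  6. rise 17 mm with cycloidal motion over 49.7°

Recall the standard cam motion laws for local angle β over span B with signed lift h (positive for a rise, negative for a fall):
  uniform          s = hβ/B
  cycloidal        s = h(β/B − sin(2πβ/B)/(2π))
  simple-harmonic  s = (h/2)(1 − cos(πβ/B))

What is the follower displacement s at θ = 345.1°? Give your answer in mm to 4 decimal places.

seg 1 [0°–92.9°] uniform, h=12: full span → s += 12 → s = 12.0000
seg 2 [92.9°–127.3°] dwell: s stays 12.0000
seg 3 [127.3°–200.3°] simple-harmonic, h=-5: full span → s += -5 → s = 7.0000
seg 4 [200.3°–244.7°] cycloidal, h=7: full span → s += 7 → s = 14.0000
seg 5 [244.7°–310.3°] dwell: s stays 14.0000
seg 6 [310.3°–360°] cycloidal, h=17: θ=345.1° here. β=34.8, B=49.7. 17·(0.7002 − sin(2π·0.7002)/(2π)) = 14.4777 → s = 28.4777

28.4777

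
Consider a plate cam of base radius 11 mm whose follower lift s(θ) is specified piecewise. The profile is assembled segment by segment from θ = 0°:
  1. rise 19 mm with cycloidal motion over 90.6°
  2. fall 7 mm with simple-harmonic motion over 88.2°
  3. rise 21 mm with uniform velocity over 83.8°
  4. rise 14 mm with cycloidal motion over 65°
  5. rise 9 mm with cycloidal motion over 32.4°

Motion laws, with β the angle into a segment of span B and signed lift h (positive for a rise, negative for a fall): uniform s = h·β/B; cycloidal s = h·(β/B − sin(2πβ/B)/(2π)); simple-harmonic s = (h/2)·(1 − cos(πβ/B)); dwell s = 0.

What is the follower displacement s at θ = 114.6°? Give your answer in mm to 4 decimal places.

seg 1 [0°–90.6°] cycloidal, h=19: full span → s += 19 → s = 19.0000
seg 2 [90.6°–178.8°] simple-harmonic, h=-7: θ=114.6° here. β=24, B=88.2. -7/2·(1 − cos(π·0.2721)) = -1.2029 → s = 17.7971

17.7971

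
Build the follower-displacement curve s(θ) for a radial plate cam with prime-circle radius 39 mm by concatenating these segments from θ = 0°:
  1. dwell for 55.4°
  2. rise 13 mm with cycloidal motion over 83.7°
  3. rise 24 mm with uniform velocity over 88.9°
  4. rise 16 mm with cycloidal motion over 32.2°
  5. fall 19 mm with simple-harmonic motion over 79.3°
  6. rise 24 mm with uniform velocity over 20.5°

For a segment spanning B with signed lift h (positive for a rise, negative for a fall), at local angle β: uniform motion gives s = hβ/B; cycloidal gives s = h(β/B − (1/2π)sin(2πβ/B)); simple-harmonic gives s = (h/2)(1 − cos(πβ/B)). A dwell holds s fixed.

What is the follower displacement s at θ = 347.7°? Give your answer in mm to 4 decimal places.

seg 1 [0°–55.4°] dwell: s stays 0.0000
seg 2 [55.4°–139.1°] cycloidal, h=13: full span → s += 13 → s = 13.0000
seg 3 [139.1°–228°] uniform, h=24: full span → s += 24 → s = 37.0000
seg 4 [228°–260.2°] cycloidal, h=16: full span → s += 16 → s = 53.0000
seg 5 [260.2°–339.5°] simple-harmonic, h=-19: full span → s += -19 → s = 34.0000
seg 6 [339.5°–360°] uniform, h=24: θ=347.7° here. β=8.2, B=20.5. 24·8.2/20.5 = 9.6000 → s = 43.6000

43.6000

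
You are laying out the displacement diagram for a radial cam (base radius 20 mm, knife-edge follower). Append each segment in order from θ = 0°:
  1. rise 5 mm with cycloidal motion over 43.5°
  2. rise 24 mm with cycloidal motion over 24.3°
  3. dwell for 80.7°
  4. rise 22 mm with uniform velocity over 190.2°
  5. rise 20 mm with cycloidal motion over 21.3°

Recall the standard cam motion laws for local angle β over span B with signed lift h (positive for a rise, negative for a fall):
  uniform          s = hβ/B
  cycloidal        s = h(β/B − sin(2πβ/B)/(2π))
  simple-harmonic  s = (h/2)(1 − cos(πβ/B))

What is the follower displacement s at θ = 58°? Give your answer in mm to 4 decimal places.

seg 1 [0°–43.5°] cycloidal, h=5: full span → s += 5 → s = 5.0000
seg 2 [43.5°–67.8°] cycloidal, h=24: θ=58° here. β=14.5, B=24.3. 24·(0.5967 − sin(2π·0.5967)/(2π)) = 16.5018 → s = 21.5018

21.5018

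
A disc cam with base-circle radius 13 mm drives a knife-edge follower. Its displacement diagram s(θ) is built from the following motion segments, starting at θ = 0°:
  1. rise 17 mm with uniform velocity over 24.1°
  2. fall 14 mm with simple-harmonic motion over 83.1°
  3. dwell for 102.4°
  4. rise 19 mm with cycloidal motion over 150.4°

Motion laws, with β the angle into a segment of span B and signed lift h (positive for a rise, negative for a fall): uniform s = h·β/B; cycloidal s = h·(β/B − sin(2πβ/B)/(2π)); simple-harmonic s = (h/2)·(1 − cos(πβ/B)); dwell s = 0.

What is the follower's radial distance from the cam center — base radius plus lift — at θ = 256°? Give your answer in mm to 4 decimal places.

seg 1 [0°–24.1°] uniform, h=17: full span → s += 17 → s = 17.0000
seg 2 [24.1°–107.2°] simple-harmonic, h=-14: full span → s += -14 → s = 3.0000
seg 3 [107.2°–209.6°] dwell: s stays 3.0000
seg 4 [209.6°–360°] cycloidal, h=19: θ=256° here. β=46.4, B=150.4. 19·(0.3085 − sin(2π·0.3085)/(2π)) = 3.0398 → s = 6.0398
radial distance = base radius + s = 13 + 6.0398 = 19.0398

19.0398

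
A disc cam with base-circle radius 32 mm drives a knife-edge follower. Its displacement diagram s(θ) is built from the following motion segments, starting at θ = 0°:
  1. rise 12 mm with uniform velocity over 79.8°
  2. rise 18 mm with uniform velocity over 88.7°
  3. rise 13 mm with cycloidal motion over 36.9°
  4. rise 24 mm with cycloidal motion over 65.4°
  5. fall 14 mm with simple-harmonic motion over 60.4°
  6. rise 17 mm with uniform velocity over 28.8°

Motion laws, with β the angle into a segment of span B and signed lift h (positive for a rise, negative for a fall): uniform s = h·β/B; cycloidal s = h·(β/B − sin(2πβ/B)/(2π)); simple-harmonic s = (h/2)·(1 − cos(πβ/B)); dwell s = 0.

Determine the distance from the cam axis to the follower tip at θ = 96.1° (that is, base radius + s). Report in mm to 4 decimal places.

seg 1 [0°–79.8°] uniform, h=12: full span → s += 12 → s = 12.0000
seg 2 [79.8°–168.5°] uniform, h=18: θ=96.1° here. β=16.3, B=88.7. 18·16.3/88.7 = 3.3078 → s = 15.3078
radial distance = base radius + s = 32 + 15.3078 = 47.3078

47.3078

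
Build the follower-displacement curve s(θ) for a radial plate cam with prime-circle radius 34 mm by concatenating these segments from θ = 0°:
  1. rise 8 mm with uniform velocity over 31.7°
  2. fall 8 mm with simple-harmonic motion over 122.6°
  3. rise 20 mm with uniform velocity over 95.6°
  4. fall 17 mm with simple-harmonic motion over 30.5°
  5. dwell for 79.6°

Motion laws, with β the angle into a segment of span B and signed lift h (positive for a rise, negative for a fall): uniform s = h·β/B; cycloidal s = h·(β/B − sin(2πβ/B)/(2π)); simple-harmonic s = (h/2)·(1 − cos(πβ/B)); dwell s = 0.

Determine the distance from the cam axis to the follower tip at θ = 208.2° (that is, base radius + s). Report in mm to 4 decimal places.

seg 1 [0°–31.7°] uniform, h=8: full span → s += 8 → s = 8.0000
seg 2 [31.7°–154.3°] simple-harmonic, h=-8: full span → s += -8 → s = 0.0000
seg 3 [154.3°–249.9°] uniform, h=20: θ=208.2° here. β=53.9, B=95.6. 20·53.9/95.6 = 11.2762 → s = 11.2762
radial distance = base radius + s = 34 + 11.2762 = 45.2762

45.2762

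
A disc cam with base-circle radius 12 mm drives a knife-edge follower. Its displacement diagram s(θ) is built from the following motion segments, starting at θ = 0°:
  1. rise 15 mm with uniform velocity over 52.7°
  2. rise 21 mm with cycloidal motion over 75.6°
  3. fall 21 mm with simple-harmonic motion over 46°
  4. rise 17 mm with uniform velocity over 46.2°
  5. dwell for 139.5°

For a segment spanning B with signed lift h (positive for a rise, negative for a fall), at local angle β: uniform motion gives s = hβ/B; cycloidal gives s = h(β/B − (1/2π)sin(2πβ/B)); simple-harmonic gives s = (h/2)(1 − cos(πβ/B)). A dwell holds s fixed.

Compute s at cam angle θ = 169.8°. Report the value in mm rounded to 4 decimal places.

seg 1 [0°–52.7°] uniform, h=15: full span → s += 15 → s = 15.0000
seg 2 [52.7°–128.3°] cycloidal, h=21: full span → s += 21 → s = 36.0000
seg 3 [128.3°–174.3°] simple-harmonic, h=-21: θ=169.8° here. β=41.5, B=46. -21/2·(1 − cos(π·0.9022)) = -20.5080 → s = 15.4920

15.4920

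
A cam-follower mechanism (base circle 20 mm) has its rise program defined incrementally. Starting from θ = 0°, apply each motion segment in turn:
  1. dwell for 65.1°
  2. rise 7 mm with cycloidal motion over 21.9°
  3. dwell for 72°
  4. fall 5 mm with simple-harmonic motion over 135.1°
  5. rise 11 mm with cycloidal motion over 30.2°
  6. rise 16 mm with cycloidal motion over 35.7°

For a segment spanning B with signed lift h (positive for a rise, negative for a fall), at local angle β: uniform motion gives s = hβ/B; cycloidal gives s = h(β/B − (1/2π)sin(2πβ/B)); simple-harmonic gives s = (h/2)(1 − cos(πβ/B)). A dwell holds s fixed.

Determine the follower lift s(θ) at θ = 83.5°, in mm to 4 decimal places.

seg 1 [0°–65.1°] dwell: s stays 0.0000
seg 2 [65.1°–87°] cycloidal, h=7: θ=83.5° here. β=18.4, B=21.9. 7·(0.8402 − sin(2π·0.8402)/(2π)) = 6.8212 → s = 6.8212

6.8212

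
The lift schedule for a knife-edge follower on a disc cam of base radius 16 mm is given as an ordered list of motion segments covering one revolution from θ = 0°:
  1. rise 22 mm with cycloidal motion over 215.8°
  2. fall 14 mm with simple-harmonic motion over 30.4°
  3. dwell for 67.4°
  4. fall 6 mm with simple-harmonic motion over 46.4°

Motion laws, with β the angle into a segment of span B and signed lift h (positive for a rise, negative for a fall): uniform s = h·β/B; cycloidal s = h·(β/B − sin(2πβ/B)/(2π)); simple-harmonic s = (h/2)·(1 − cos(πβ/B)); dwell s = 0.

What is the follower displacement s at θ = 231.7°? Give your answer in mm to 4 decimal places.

seg 1 [0°–215.8°] cycloidal, h=22: full span → s += 22 → s = 22.0000
seg 2 [215.8°–246.2°] simple-harmonic, h=-14: θ=231.7° here. β=15.9, B=30.4. -14/2·(1 − cos(π·0.5230)) = -7.5059 → s = 14.4941

14.4941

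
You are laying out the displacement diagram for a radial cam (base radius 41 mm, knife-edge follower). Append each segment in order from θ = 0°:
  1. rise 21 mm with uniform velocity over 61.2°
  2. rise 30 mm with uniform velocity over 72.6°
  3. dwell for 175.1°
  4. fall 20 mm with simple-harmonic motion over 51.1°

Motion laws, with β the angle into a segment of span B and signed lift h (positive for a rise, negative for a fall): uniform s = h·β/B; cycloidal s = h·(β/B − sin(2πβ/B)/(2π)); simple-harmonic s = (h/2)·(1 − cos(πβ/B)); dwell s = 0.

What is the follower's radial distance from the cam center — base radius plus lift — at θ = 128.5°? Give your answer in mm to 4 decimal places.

seg 1 [0°–61.2°] uniform, h=21: full span → s += 21 → s = 21.0000
seg 2 [61.2°–133.8°] uniform, h=30: θ=128.5° here. β=67.3, B=72.6. 30·67.3/72.6 = 27.8099 → s = 48.8099
radial distance = base radius + s = 41 + 48.8099 = 89.8099

89.8099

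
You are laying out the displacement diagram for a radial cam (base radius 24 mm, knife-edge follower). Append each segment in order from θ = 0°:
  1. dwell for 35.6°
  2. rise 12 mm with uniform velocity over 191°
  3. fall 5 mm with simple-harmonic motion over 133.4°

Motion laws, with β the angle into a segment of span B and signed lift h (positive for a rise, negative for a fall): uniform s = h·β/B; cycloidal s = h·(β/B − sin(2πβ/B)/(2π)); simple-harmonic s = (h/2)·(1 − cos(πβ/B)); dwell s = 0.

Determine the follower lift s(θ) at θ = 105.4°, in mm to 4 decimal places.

seg 1 [0°–35.6°] dwell: s stays 0.0000
seg 2 [35.6°–226.6°] uniform, h=12: θ=105.4° here. β=69.8, B=191. 12·69.8/191 = 4.3853 → s = 4.3853

4.3853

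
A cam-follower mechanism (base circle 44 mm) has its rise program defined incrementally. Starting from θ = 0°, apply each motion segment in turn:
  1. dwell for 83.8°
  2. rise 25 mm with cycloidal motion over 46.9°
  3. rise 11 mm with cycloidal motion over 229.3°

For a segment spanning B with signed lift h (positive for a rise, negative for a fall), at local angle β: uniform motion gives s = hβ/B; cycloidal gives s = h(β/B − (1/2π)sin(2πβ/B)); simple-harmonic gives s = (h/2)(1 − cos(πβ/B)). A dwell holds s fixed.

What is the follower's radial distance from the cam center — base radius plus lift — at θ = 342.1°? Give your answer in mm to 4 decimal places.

seg 1 [0°–83.8°] dwell: s stays 0.0000
seg 2 [83.8°–130.7°] cycloidal, h=25: full span → s += 25 → s = 25.0000
seg 3 [130.7°–360°] cycloidal, h=11: θ=342.1° here. β=211.4, B=229.3. 11·(0.9219 − sin(2π·0.9219)/(2π)) = 10.9660 → s = 35.9660
radial distance = base radius + s = 44 + 35.9660 = 79.9660

79.9660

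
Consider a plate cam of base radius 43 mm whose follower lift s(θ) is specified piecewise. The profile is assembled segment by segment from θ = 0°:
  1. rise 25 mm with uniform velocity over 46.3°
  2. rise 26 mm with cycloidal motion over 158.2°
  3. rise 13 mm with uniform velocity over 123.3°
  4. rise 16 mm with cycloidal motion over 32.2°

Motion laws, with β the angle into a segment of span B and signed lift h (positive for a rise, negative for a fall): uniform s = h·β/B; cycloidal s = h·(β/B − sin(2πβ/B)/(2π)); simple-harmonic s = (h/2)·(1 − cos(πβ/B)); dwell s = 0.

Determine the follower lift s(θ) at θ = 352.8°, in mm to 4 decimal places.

seg 1 [0°–46.3°] uniform, h=25: full span → s += 25 → s = 25.0000
seg 2 [46.3°–204.5°] cycloidal, h=26: full span → s += 26 → s = 51.0000
seg 3 [204.5°–327.8°] uniform, h=13: full span → s += 13 → s = 64.0000
seg 4 [327.8°–360°] cycloidal, h=16: θ=352.8° here. β=25, B=32.2. 16·(0.7764 − sin(2π·0.7764)/(2π)) = 14.9339 → s = 78.9339

78.9339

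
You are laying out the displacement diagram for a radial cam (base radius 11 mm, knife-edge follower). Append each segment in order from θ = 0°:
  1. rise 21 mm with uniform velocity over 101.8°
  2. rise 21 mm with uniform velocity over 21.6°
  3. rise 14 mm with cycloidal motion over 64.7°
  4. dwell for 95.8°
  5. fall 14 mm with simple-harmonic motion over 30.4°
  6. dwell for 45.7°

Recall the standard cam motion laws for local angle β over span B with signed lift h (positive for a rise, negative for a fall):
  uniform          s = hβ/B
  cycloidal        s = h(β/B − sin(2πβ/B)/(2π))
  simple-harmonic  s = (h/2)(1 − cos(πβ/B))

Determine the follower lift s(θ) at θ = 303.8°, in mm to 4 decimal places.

seg 1 [0°–101.8°] uniform, h=21: full span → s += 21 → s = 21.0000
seg 2 [101.8°–123.4°] uniform, h=21: full span → s += 21 → s = 42.0000
seg 3 [123.4°–188.1°] cycloidal, h=14: full span → s += 14 → s = 56.0000
seg 4 [188.1°–283.9°] dwell: s stays 56.0000
seg 5 [283.9°–314.3°] simple-harmonic, h=-14: θ=303.8° here. β=19.9, B=30.4. -14/2·(1 − cos(π·0.6546)) = -10.2678 → s = 45.7322

45.7322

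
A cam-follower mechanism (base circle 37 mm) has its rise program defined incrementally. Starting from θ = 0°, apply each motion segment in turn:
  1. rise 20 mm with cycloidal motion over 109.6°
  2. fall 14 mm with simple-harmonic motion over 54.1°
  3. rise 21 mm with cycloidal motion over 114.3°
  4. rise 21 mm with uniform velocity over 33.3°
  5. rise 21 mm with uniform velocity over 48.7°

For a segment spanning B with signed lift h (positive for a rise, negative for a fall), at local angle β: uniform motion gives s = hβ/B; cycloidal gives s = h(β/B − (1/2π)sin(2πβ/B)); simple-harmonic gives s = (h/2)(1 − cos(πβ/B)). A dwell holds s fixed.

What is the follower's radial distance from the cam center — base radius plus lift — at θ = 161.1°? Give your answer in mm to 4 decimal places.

seg 1 [0°–109.6°] cycloidal, h=20: full span → s += 20 → s = 20.0000
seg 2 [109.6°–163.7°] simple-harmonic, h=-14: θ=161.1° here. β=51.5, B=54.1. -14/2·(1 − cos(π·0.9519)) = -13.9204 → s = 6.0796
radial distance = base radius + s = 37 + 6.0796 = 43.0796

43.0796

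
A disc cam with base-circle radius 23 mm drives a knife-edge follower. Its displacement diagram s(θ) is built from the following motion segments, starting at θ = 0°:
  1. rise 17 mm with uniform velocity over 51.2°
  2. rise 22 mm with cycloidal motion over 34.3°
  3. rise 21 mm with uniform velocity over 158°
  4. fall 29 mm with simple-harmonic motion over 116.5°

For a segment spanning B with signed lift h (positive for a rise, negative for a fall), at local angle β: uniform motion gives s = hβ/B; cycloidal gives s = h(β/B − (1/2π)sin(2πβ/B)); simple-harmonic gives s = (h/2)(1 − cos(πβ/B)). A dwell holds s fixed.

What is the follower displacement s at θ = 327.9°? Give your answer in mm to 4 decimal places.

seg 1 [0°–51.2°] uniform, h=17: full span → s += 17 → s = 17.0000
seg 2 [51.2°–85.5°] cycloidal, h=22: full span → s += 22 → s = 39.0000
seg 3 [85.5°–243.5°] uniform, h=21: full span → s += 21 → s = 60.0000
seg 4 [243.5°–360°] simple-harmonic, h=-29: θ=327.9° here. β=84.4, B=116.5. -29/2·(1 − cos(π·0.7245)) = -23.8984 → s = 36.1016

36.1016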